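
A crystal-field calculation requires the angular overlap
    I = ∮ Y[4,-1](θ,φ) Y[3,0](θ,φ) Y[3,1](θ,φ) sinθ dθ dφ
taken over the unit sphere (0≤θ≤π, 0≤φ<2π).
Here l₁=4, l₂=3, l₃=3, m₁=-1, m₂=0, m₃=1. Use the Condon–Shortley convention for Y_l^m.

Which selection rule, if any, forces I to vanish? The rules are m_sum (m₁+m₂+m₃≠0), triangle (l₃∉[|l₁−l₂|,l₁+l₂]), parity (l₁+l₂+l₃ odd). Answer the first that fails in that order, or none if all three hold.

azimuthal sum: -1 + 0 + 1 = 0  ✓
1 ≤ 3 ≤ 7 (triangle on l)  ✓
L = 4 + 3 + 3 = 10 (even)  ✓

none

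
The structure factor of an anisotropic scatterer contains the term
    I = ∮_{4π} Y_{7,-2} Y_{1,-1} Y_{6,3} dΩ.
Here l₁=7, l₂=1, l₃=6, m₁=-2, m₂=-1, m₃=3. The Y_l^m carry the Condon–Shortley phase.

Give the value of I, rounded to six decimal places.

m-sum 0 ✓  L=14 even ✓  6≤6≤8 ✓
Π(2lᵢ+1) = 15×3×13 = 585
triangle coeff Δ(7,1,6) = 1/1365
Σ_t [1,1]: t=1:−1/518400 = -1/518400
(3j)²=7/195 [(7 1 6; 0 0 0)], sign=-1
Σ_t [0,0]: t=0:+1/4354560 = 1/4354560
(3j)²=2/273 [(7 1 6; -2 -1 3)], sign=-1
⇒ 4πI² = 2/13
I = (+1)√(2/13/(4π)) = 0.11064668

0.110647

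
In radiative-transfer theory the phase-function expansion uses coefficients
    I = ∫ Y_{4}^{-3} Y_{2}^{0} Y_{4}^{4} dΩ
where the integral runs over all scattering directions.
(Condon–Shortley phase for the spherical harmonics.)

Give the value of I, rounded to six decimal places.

Σmᵢ = 1 ≠ 0, so the φ-integral vanishes; I = 0

0.000000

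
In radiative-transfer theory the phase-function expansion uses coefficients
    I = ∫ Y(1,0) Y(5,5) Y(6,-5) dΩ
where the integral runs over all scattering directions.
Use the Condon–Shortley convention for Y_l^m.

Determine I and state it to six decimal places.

-0.135514

m-sum 0 ✓  L=12 even ✓  4≤6≤6 ✓
Π(2lᵢ+1) = 3×11×13 = 429
triangle coeff Δ(1,5,6) = 1/858
Σ_t [0,0]: t=0:+1/14400 = 1/14400
(3j)²=6/143 [(1 5 6; 0 0 0)], sign=+1
Σ_t [0,0]: t=0:+1/3628800 = 1/3628800
(3j)²=1/78 [(1 5 6; 0 5 -5)], sign=-1
⇒ 4πI² = 3/13
I = (-1)√(3/13/(4π)) = -0.13551395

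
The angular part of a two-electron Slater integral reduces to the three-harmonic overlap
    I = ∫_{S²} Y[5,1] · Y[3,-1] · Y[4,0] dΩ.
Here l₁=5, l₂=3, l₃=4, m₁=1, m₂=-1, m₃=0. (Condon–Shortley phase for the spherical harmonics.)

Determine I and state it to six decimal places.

Rules hold: Σm=0, L=12 even, 2≤4≤8.
N = 11·7·9 = 693
Δ = 4!·6!·2!/13! = 1/180180
Racah Σ t=1..3: t=1:−1/576 t=2:+1/144 t=3:−1/576 = 1/288
⇒ 3j(5 3 4; 0 0 0)² = 20/1001, sgn +1
Racah Σ t=0..2: t=0:+1/2304 t=1:−1/216 t=2:+1/384 = -11/6912
⇒ 3j(5 3 4; 1 -1 0)² = 11/1638, sgn -1
4πI² = N·(3j₀)²·(3jₘ)² = 110/1183
I = -1·√(0.0929839/4π) = -0.08601992

-0.086020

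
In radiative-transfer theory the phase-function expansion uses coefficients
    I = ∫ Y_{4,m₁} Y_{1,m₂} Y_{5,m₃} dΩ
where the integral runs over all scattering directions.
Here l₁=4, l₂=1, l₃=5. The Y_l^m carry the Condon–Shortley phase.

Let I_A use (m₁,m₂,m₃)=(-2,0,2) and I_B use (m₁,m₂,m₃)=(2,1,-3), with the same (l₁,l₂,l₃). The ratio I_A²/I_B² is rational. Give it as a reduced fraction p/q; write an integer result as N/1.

l's match ⇒ only the (l;m) 3-j factors differ between A and B.
A: triangle coeff Δ(4,1,5) = 1/495; Σ_t [0,0]: t=0:+1/1440 = 1/1440; (3j)²=7/165 [(4 1 5; -2 0 2)], sign=-1
B: triangle coeff Δ(4,1,5) = 1/495; Σ_t [0,0]: t=0:+1/2880 = 1/2880; (3j)²=28/495 [(4 1 5; 2 1 -3)], sign=+1
I_A²/I_B² = (7/165)/(28/495) = 3/4

3/4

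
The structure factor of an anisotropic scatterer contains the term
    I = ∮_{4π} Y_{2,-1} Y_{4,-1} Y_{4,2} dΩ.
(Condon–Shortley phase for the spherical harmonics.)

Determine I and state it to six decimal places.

0.127700

m-sum 0 ✓  L=10 even ✓  2≤4≤6 ✓
Π(2lᵢ+1) = 5×9×9 = 405
triangle coeff Δ(2,4,4) = 1/13860
Σ_t [0,2]: t=0:+1/192 t=1:−1/36 t=2:+1/192 = -5/288
(3j)²=20/693 [(2 4 4; 0 0 0)], sign=-1
Σ_t [1,2]: t=1:−1/96 t=2:+1/240 = -1/160
(3j)²=27/1540 [(2 4 4; -1 -1 2)], sign=-1
⇒ 4πI² = 1215/5929
I = (+1)√(1215/5929/(4π)) = 0.12770047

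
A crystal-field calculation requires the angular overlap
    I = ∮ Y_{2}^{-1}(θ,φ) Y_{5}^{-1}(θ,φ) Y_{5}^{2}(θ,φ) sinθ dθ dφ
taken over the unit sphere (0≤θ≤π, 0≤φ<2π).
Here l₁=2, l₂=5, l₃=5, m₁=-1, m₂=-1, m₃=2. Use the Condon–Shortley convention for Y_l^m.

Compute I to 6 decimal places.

Checks pass: Σm=0; 12 even; l₃=5∈[3,7].
(2·2+1)(2·5+1)(2·5+1) = 605
Δ: 2! 2! 8! / 13! → 1/38610
sum: t=0:+1/2880 t=1:−1/576 t=2:+1/2880 = -1/960
3j²(2 5 5; 0 0 0) = Δ·Π!·Σ² = 10/429  (sign +1)
sum: t=1:−1/1440 t=2:+1/2880 = -1/2880
3j²(2 5 5; -1 -1 2) = Δ·Π!·Σ² = 7/715  (sign +1)
combine: 4πI² = 605·10/429·7/715 = 70/507
take √, sign +1: I = 0.10481902

0.104819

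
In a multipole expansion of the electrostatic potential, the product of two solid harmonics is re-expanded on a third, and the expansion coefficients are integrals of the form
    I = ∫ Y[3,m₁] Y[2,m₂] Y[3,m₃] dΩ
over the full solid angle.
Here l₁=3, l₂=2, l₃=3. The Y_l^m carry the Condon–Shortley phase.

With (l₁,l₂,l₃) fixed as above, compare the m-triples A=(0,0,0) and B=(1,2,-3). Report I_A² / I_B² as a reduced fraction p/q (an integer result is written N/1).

Same 3,2,3: normalisation and zero-m 3j drop out of the ratio.
A: Δ: 2! 4! 2! / 9! → 1/3780; sum: t=0:+1/24 t=1:−1/4 t=2:+1/24 = -1/6; 3j²(3 2 3; 0 0 0) = Δ·Π!·Σ² = 4/105  (sign +1)
B: Δ: 2! 4! 2! / 9! → 1/3780; sum: t=2:+1/96 = 1/96; 3j²(3 2 3; 1 2 -3) = Δ·Π!·Σ² = 1/42  (sign +1)
I_A²/I_B² = (4/105)/(1/42) = 8/5

8/5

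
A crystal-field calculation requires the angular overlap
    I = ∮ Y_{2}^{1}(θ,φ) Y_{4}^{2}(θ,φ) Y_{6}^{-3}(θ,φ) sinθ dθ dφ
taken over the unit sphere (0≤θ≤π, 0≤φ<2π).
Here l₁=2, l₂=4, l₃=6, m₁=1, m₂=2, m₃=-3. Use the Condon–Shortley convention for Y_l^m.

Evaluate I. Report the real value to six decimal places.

-0.252474

Rules hold: Σm=0, L=12 even, 2≤6≤6.
N = 5·9·13 = 585
Δ = 0!·4!·8!/13! = 1/6435
Racah Σ t=0..0: t=0:+1/2304 = 1/2304
⇒ 3j(2 4 6; 0 0 0)² = 5/143, sgn +1
Racah Σ t=0..0: t=0:+1/8640 = 1/8640
⇒ 3j(2 4 6; 1 2 -3)² = 28/715, sgn -1
4πI² = N·(3j₀)²·(3jₘ)² = 1260/1573
I = -1·√(0.801017/4π) = -0.25247360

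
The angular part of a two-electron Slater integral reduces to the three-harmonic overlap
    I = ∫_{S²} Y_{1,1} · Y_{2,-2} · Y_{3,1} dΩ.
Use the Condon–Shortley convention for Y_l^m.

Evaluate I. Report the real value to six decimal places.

-0.082589

Checks pass: Σm=0; 6 even; l₃=3∈[1,3].
(2·1+1)(2·2+1)(2·3+1) = 105
Δ: 0! 2! 4! / 7! → 1/105
sum: t=0:+1/4 = 1/4
3j²(1 2 3; 0 0 0) = Δ·Π!·Σ² = 3/35  (sign -1)
sum: t=0:+1/48 = 1/48
3j²(1 2 3; 1 -2 1) = Δ·Π!·Σ² = 1/105  (sign +1)
combine: 4πI² = 105·3/35·1/105 = 3/35
take √, sign -1: I = -0.08258890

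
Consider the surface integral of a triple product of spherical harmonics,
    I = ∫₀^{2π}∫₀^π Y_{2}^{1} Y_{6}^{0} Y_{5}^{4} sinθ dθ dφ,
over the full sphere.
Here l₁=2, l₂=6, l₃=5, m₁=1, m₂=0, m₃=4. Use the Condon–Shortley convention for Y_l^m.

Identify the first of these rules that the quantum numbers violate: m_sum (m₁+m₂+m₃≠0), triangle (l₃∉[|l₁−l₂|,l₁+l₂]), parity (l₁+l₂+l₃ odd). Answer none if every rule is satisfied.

m_sum

m₁+m₂+m₃ = 1 + 0 + 4 = 5  ✗
triangle: |2−6|=4 ≤ l₃=5 ≤ 2+6=8
parity: l₁+l₂+l₃ = 13 is odd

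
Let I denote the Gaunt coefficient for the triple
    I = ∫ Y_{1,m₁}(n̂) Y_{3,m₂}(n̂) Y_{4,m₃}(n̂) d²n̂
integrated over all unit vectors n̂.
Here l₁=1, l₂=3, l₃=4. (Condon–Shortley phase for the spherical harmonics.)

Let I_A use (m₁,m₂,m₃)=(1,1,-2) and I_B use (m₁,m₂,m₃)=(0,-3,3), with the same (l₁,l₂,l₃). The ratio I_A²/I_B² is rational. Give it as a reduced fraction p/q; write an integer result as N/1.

Same 1,3,4: normalisation and zero-m 3j drop out of the ratio.
A: Δ: 0! 2! 6! / 9! → 1/252; sum: t=0:+1/96 = 1/96; 3j²(1 3 4; 1 1 -2) = Δ·Π!·Σ² = 5/84  (sign +1)
B: Δ: 0! 2! 6! / 9! → 1/252; sum: t=0:+1/720 = 1/720; 3j²(1 3 4; 0 -3 3) = Δ·Π!·Σ² = 1/36  (sign -1)
I_A²/I_B² = (5/84)/(1/36) = 15/7

15/7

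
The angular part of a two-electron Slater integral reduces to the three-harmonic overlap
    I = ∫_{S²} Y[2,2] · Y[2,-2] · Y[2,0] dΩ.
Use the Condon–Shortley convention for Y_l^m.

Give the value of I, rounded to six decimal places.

Rules hold: Σm=0, L=6 even, 0≤2≤4.
N = 5·5·5 = 125
Δ = 2!·2!·2!/7! = 1/630
Racah Σ t=0..2: t=0:+1/8 t=1:−1/1 t=2:+1/8 = -3/4
⇒ 3j(2 2 2; 0 0 0)² = 2/35, sgn -1
Racah Σ t=0..0: t=0:+1/8 = 1/8
⇒ 3j(2 2 2; 2 -2 0)² = 2/35, sgn +1
4πI² = N·(3j₀)²·(3jₘ)² = 20/49
I = -1·√(0.408163/4π) = -0.18022375

-0.180224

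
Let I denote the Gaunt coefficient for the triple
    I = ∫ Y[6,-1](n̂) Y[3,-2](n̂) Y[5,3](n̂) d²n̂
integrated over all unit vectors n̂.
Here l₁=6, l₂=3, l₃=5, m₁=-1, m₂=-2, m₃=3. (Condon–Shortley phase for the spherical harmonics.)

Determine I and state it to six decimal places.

0.166435

Rules hold: Σm=0, L=14 even, 3≤5≤9.
N = 13·7·11 = 1001
Δ = 4!·8!·2!/15! = 1/675675
Racah Σ t=1..3: t=1:−1/8640 t=2:+1/2304 t=3:−1/8640 = 7/34560
⇒ 3j(6 3 5; 0 0 0)² = 7/429, sgn -1
Racah Σ t=0..1: t=0:+1/120960 t=1:−1/17280 = -1/20160
⇒ 3j(6 3 5; -1 -2 3)² = 64/3003, sgn -1
4πI² = N·(3j₀)²·(3jₘ)² = 448/1287
I = +1·√(0.348096/4π) = 0.16643505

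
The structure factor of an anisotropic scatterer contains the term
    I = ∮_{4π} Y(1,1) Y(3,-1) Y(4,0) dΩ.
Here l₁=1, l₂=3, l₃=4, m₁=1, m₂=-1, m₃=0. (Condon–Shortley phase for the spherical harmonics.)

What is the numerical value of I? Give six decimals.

Rules hold: Σm=0, L=8 even, 2≤4≤4.
N = 3·7·9 = 189
Δ = 0!·2!·6!/9! = 1/252
Racah Σ t=0..0: t=0:+1/36 = 1/36
⇒ 3j(1 3 4; 0 0 0)² = 4/63, sgn +1
Racah Σ t=0..0: t=0:+1/96 = 1/96
⇒ 3j(1 3 4; 1 -1 0)² = 1/42, sgn +1
4πI² = N·(3j₀)²·(3jₘ)² = 2/7
I = +1·√(0.285714/4π) = 0.15078601

0.150786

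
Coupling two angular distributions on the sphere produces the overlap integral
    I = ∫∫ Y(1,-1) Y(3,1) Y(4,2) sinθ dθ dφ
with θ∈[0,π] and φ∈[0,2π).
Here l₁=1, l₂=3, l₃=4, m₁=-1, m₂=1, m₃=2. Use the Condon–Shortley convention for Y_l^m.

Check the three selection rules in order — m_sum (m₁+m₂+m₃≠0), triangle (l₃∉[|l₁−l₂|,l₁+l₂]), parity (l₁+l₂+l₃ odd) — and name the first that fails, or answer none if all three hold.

Σmᵢ = 2  ✗
l₃∈[|l₁−l₂|,l₁+l₂]=[2,4], have l₃=4
Σlᵢ = 8 ⇒ even

m_sum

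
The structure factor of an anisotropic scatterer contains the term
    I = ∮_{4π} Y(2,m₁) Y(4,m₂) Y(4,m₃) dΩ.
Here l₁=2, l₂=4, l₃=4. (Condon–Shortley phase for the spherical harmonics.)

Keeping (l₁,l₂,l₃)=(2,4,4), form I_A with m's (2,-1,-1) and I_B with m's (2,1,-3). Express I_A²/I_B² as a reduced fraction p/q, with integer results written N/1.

100/63

l's match ⇒ only the (l;m) 3-j factors differ between A and B.
A: triangle coeff Δ(2,4,4) = 1/13860; Σ_t [0,0]: t=0:+1/144 = 1/144; (3j)²=10/231 [(2 4 4; 2 -1 -1)], sign=-1
B: triangle coeff Δ(2,4,4) = 1/13860; Σ_t [0,0]: t=0:+1/480 = 1/480; (3j)²=3/110 [(2 4 4; 2 1 -3)], sign=-1
I_A²/I_B² = (10/231)/(3/110) = 100/63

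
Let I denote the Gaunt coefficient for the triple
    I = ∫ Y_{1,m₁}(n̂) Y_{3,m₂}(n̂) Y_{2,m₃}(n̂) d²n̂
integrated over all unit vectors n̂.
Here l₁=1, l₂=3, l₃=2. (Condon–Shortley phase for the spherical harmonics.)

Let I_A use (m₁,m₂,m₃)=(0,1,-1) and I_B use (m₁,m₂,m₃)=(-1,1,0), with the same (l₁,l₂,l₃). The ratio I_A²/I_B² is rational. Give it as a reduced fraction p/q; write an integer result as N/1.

4/3

Shared (l₁,l₂,l₃)=(1,3,2): N and (l;000)² cancel in I_A²/I_B².
A: Δ = 2!·0!·4!/7! = 1/105; Racah Σ t=1..1: t=1:−1/6 = -1/6; ⇒ 3j(1 3 2; 0 1 -1)² = 8/105, sgn +1
B: Δ = 2!·0!·4!/7! = 1/105; Racah Σ t=2..2: t=2:+1/8 = 1/8; ⇒ 3j(1 3 2; -1 1 0)² = 2/35, sgn +1
I_A²/I_B² = (8/105)/(2/35) = 4/3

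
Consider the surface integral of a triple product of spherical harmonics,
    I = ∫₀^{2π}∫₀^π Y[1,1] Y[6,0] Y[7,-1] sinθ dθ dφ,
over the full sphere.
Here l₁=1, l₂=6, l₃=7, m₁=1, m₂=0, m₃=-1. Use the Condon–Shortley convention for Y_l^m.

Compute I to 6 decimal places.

-0.185147

m-sum 0 ✓  L=14 even ✓  5≤7≤7 ✓
Π(2lᵢ+1) = 3×13×15 = 585
triangle coeff Δ(1,6,7) = 1/1365
Σ_t [0,0]: t=0:+1/518400 = 1/518400
(3j)²=7/195 [(1 6 7; 0 0 0)], sign=-1
Σ_t [0,0]: t=0:+1/1036800 = 1/1036800
(3j)²=4/195 [(1 6 7; 1 0 -1)], sign=+1
⇒ 4πI² = 28/65
I = (-1)√(28/65/(4π)) = -0.18514731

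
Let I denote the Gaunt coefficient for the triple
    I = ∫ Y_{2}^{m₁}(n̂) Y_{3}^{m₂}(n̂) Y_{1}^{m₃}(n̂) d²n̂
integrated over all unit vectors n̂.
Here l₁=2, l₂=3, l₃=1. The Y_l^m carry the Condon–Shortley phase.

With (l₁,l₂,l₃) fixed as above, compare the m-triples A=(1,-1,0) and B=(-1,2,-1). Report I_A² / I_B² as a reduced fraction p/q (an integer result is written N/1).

Same 2,3,1: normalisation and zero-m 3j drop out of the ratio.
A: Δ: 4! 0! 2! / 7! → 1/105; sum: t=1:−1/6 = -1/6; 3j²(2 3 1; 1 -1 0) = Δ·Π!·Σ² = 8/105  (sign +1)
B: Δ: 4! 0! 2! / 7! → 1/105; sum: t=3:−1/12 = -1/12; 3j²(2 3 1; -1 2 -1) = Δ·Π!·Σ² = 2/21  (sign -1)
I_A²/I_B² = (8/105)/(2/21) = 4/5

4/5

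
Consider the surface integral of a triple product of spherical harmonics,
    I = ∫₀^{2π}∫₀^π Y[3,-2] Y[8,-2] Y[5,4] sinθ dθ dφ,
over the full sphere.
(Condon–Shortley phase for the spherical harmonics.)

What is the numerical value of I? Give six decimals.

m-sum 0 ✓  L=16 even ✓  5≤5≤11 ✓
Π(2lᵢ+1) = 7×17×11 = 1309
triangle coeff Δ(3,8,5) = 1/136136
Σ_t [3,3]: t=3:−1/518400 = -1/518400
(3j)²=56/2431 [(3 8 5; 0 0 0)], sign=+1
Σ_t [5,5]: t=5:−1/43545600 = -1/43545600
(3j)²=15/34034 [(3 8 5; -2 -2 4)], sign=+1
⇒ 4πI² = 420/31603
I = (+1)√(420/31603/(4π)) = 0.03252038

0.032520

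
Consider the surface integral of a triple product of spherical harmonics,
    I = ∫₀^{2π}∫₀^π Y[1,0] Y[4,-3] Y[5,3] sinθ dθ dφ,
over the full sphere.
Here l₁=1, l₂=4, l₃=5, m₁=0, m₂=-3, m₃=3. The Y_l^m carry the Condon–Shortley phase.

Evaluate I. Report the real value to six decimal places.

-0.196426

Checks pass: Σm=0; 10 even; l₃=5∈[3,5].
(2·1+1)(2·4+1)(2·5+1) = 297
Δ: 0! 2! 8! / 11! → 1/495
sum: t=0:+1/576 = 1/576
3j²(1 4 5; 0 0 0) = Δ·Π!·Σ² = 5/99  (sign -1)
sum: t=0:+1/5040 = 1/5040
3j²(1 4 5; 0 -3 3) = Δ·Π!·Σ² = 16/495  (sign +1)
combine: 4πI² = 297·5/99·16/495 = 16/33
take √, sign -1: I = -0.19642560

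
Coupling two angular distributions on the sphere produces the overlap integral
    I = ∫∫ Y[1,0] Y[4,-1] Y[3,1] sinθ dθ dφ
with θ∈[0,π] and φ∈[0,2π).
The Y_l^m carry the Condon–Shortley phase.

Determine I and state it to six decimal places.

-0.238414

m-sum 0 ✓  L=8 even ✓  3≤3≤5 ✓
Π(2lᵢ+1) = 3×9×7 = 189
triangle coeff Δ(1,4,3) = 1/252
Σ_t [1,1]: t=1:−1/36 = -1/36
(3j)²=4/63 [(1 4 3; 0 0 0)], sign=+1
Σ_t [1,1]: t=1:−1/48 = -1/48
(3j)²=5/84 [(1 4 3; 0 -1 1)], sign=-1
⇒ 4πI² = 5/7
I = (-1)√(5/7/(4π)) = -0.23841361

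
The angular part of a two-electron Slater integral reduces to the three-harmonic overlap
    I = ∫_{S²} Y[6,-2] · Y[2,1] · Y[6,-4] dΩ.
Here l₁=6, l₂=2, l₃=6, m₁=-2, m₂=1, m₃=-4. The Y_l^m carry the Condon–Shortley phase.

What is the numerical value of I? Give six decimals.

0.000000

m-sum = -2 + 1 − 4 = -5 ≠ 0 ⇒ I = 0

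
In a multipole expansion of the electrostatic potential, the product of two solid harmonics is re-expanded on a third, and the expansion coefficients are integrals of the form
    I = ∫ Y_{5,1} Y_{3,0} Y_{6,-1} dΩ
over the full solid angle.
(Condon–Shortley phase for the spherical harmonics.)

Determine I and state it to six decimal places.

m-sum 0 ✓  L=14 even ✓  2≤6≤8 ✓
Π(2lᵢ+1) = 11×7×13 = 1001
triangle coeff Δ(5,3,6) = 1/675675
Σ_t [0,2]: t=0:+1/8640 t=1:−1/2304 t=2:+1/8640 = -7/34560
(3j)²=7/429 [(5 3 6; 0 0 0)], sign=-1
Σ_t [0,2]: t=0:+1/6912 t=1:−1/2880 t=2:+1/17280 = -1/6912
(3j)²=5/429 [(5 3 6; 1 0 -1)], sign=+1
⇒ 4πI² = 245/1287
I = (-1)√(245/1287/(4π)) = -0.12308038

-0.123080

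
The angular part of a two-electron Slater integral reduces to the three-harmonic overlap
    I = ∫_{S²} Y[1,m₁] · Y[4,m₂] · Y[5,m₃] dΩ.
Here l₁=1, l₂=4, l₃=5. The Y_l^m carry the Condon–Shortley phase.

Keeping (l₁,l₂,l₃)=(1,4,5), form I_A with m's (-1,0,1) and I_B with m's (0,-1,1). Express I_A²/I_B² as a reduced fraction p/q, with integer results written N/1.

Shared (l₁,l₂,l₃)=(1,4,5): N and (l;000)² cancel in I_A²/I_B².
A: Δ = 0!·2!·8!/11! = 1/495; Racah Σ t=0..0: t=0:+1/1152 = 1/1152; ⇒ 3j(1 4 5; -1 0 1)² = 1/33, sgn +1
B: Δ = 0!·2!·8!/11! = 1/495; Racah Σ t=0..0: t=0:+1/720 = 1/720; ⇒ 3j(1 4 5; 0 -1 1)² = 8/165, sgn +1
I_A²/I_B² = (1/33)/(8/165) = 5/8

5/8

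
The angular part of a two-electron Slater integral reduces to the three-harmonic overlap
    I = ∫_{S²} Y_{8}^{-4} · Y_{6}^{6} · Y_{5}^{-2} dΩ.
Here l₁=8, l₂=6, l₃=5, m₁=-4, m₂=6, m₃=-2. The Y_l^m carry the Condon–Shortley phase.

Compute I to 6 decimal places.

l₁+l₂+l₃=19 is odd: 3j(l;000)=0 ⇒ I=0

0.000000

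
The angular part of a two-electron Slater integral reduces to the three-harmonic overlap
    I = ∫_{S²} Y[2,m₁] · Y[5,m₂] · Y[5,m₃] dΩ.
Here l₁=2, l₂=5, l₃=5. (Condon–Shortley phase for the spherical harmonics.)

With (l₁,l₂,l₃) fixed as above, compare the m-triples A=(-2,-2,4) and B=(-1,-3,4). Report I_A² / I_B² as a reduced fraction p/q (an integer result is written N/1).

24/49

l's match ⇒ only the (l;m) 3-j factors differ between A and B.
A: triangle coeff Δ(2,5,5) = 1/38610; Σ_t [2,2]: t=2:+1/20160 = 1/20160; (3j)²=12/715 [(2 5 5; -2 -2 4)], sign=-1
B: triangle coeff Δ(2,5,5) = 1/38610; Σ_t [1,2]: t=1:−1/10080 t=2:+1/80640 = -1/11520; (3j)²=49/1430 [(2 5 5; -1 -3 4)], sign=+1
I_A²/I_B² = (12/715)/(49/1430) = 24/49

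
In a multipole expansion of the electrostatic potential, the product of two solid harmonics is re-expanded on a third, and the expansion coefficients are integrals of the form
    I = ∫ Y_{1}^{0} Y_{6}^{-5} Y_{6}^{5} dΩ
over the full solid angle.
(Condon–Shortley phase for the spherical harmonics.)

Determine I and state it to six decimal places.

Σlᵢ=13 odd — θ-integrand is odd under cosθ→−cosθ; I=0

0.000000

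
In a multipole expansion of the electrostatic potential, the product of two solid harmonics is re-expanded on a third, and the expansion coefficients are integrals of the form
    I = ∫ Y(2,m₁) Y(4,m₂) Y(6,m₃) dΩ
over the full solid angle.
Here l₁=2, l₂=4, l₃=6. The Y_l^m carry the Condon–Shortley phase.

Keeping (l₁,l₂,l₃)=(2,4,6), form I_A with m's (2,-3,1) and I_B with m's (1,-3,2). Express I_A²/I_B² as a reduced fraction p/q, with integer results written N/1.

5/32

Shared (l₁,l₂,l₃)=(2,4,6): N and (l;000)² cancel in I_A²/I_B².
A: Δ = 0!·4!·8!/13! = 1/6435; Racah Σ t=0..0: t=0:+1/120960 = 1/120960; ⇒ 3j(2 4 6; 2 -3 1)² = 1/1287, sgn -1
B: Δ = 0!·4!·8!/13! = 1/6435; Racah Σ t=0..0: t=0:+1/30240 = 1/30240; ⇒ 3j(2 4 6; 1 -3 2)² = 32/6435, sgn +1
I_A²/I_B² = (1/1287)/(32/6435) = 5/32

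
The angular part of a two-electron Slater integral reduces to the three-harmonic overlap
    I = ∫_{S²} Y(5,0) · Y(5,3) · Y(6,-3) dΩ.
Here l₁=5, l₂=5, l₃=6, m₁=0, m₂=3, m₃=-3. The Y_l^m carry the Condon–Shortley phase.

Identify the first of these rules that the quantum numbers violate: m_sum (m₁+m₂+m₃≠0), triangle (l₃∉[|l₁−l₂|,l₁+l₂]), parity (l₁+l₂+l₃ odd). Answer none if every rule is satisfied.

m₁+m₂+m₃ = 0 + 3 − 3 = 0  ✓
triangle: |5−5|=0 ≤ l₃=6 ≤ 5+5=10  ✓
parity: l₁+l₂+l₃ = 16 is even  ✓

none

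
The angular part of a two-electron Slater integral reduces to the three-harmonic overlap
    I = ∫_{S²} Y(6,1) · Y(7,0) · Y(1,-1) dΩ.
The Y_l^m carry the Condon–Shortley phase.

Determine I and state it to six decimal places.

Rules hold: Σm=0, L=14 even, 1≤1≤13.
N = 13·15·3 = 585
Δ = 12!·0!·2!/15! = 1/1365
Racah Σ t=6..6: t=6:+1/518400 = 1/518400
⇒ 3j(6 7 1; 0 0 0)² = 7/195, sgn -1
Racah Σ t=5..5: t=5:−1/1209600 = -1/1209600
⇒ 3j(6 7 1; 1 0 -1)² = 1/65, sgn -1
4πI² = N·(3j₀)²·(3jₘ)² = 21/65
I = +1·√(0.323077/4π) = 0.16034227

0.160342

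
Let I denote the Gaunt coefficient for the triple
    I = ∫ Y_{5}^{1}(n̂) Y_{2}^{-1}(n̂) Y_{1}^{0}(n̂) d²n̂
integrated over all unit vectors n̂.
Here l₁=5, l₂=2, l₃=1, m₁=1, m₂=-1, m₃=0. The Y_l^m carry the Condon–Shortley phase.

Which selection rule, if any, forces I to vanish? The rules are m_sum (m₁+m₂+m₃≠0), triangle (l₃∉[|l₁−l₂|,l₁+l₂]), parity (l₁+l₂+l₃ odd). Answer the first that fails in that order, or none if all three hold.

azimuthal sum: 1 − 1 + 0 = 0  ✓
3 ≤ 1 ≤ 7 (triangle on l)  ✗
L = 5 + 2 + 1 = 8 (even)

triangle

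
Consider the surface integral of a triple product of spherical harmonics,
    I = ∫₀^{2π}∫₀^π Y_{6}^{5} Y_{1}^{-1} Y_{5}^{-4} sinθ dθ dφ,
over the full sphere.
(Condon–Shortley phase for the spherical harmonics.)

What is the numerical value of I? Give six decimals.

Rules hold: Σm=0, L=12 even, 5≤5≤7.
N = 13·3·11 = 429
Δ = 2!·10!·0!/13! = 1/858
Racah Σ t=1..1: t=1:−1/14400 = -1/14400
⇒ 3j(6 1 5; 0 0 0)² = 6/143, sgn +1
Racah Σ t=0..0: t=0:+1/725760 = 1/725760
⇒ 3j(6 1 5; 5 -1 -4)² = 5/78, sgn -1
4πI² = N·(3j₀)²·(3jₘ)² = 15/13
I = -1·√(1.15385/4π) = -0.30301841

-0.303018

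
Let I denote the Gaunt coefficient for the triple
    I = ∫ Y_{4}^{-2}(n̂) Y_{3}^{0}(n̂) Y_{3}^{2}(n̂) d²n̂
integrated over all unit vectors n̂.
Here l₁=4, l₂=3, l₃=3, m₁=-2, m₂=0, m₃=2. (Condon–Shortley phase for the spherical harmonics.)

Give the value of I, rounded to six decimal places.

-0.044418

Checks pass: Σm=0; 10 even; l₃=3∈[1,7].
(2·4+1)(2·3+1)(2·3+1) = 441
Δ: 4! 4! 2! / 11! → 1/34650
sum: t=1:−1/72 t=2:+1/16 t=3:−1/72 = 5/144
3j²(4 3 3; 0 0 0) = Δ·Π!·Σ² = 2/77  (sign -1)
sum: t=2:+1/96 t=3:−1/72 = -1/288
3j²(4 3 3; -2 0 2) = Δ·Π!·Σ² = 1/462  (sign +1)
combine: 4πI² = 441·2/77·1/462 = 3/121
take √, sign -1: I = -0.04441841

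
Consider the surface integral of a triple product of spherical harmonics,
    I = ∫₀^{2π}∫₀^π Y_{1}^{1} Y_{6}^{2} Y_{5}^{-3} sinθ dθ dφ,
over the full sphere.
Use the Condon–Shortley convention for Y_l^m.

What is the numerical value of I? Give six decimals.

Checks pass: Σm=0; 12 even; l₃=5∈[5,7].
(2·1+1)(2·6+1)(2·5+1) = 429
Δ: 2! 0! 10! / 13! → 1/858
sum: t=1:−1/14400 = -1/14400
3j²(1 6 5; 0 0 0) = Δ·Π!·Σ² = 6/143  (sign +1)
sum: t=0:+1/161280 = 1/161280
3j²(1 6 5; 1 2 -3) = Δ·Π!·Σ² = 1/143  (sign +1)
combine: 4πI² = 429·6/143·1/143 = 18/143
take √, sign +1: I = 0.10008369

0.100084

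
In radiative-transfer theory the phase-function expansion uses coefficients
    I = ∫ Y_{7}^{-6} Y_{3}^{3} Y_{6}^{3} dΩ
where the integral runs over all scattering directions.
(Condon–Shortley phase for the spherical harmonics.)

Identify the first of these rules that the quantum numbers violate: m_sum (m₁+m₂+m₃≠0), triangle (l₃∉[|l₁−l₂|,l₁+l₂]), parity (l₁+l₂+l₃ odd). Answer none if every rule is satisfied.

none

azimuthal sum: -6 + 3 + 3 = 0  ✓
4 ≤ 6 ≤ 10 (triangle on l)  ✓
L = 7 + 3 + 6 = 16 (even)  ✓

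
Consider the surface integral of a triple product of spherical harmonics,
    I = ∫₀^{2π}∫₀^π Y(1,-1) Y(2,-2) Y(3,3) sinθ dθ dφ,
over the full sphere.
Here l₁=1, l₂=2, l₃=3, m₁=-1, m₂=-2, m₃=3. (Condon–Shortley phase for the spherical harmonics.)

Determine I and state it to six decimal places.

m-sum 0 ✓  L=6 even ✓  1≤3≤3 ✓
Π(2lᵢ+1) = 3×5×7 = 105
triangle coeff Δ(1,2,3) = 1/105
Σ_t [0,0]: t=0:+1/4 = 1/4
(3j)²=3/35 [(1 2 3; 0 0 0)], sign=-1
Σ_t [0,0]: t=0:+1/48 = 1/48
(3j)²=1/7 [(1 2 3; -1 -2 3)], sign=+1
⇒ 4πI² = 9/7
I = (-1)√(9/7/(4π)) = -0.31986543

-0.319865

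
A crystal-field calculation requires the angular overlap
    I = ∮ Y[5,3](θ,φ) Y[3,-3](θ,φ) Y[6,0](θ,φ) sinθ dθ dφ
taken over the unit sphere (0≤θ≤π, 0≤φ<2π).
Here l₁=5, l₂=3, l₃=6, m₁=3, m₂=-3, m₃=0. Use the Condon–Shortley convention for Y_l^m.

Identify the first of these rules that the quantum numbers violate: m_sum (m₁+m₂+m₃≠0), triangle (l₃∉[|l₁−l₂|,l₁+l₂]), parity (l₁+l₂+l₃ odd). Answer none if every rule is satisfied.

none

Σmᵢ = 0  ✓
l₃∈[|l₁−l₂|,l₁+l₂]=[2,8], have l₃=6  ✓
Σlᵢ = 14 ⇒ even  ✓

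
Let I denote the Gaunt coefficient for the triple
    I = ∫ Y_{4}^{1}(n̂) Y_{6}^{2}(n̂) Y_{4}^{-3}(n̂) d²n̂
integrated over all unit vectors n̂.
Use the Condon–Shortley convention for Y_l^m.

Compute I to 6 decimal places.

-0.165283

Rules hold: Σm=0, L=14 even, 2≤4≤10.
N = 9·13·9 = 1053
Δ = 6!·2!·6!/15! = 1/1261260
Racah Σ t=2..4: t=2:+1/4608 t=3:−1/1296 t=4:+1/4608 = -7/20736
⇒ 3j(4 6 4; 0 0 0)² = 20/1287, sgn -1
Racah Σ t=2..3: t=2:+1/34560 t=3:−1/8640 = -1/11520
⇒ 3j(4 6 4; 1 2 -3)² = 3/143, sgn +1
4πI² = N·(3j₀)²·(3jₘ)² = 540/1573
I = -1·√(0.343293/4π) = -0.16528277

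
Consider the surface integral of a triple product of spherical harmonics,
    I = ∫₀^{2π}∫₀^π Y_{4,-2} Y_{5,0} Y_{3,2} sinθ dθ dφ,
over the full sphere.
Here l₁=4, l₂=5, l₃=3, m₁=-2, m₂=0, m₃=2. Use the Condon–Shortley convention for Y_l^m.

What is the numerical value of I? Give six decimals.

Checks pass: Σm=0; 12 even; l₃=3∈[1,9].
(2·4+1)(2·5+1)(2·3+1) = 693
Δ: 6! 2! 4! / 13! → 1/180180
sum: t=2:+1/576 t=3:−1/144 t=4:+1/576 = -1/288
3j²(4 5 3; 0 0 0) = Δ·Π!·Σ² = 20/1001  (sign +1)
sum: t=4:+1/576 t=5:−1/2880 = 1/720
3j²(4 5 3; -2 0 2) = Δ·Π!·Σ² = 80/3003  (sign -1)
combine: 4πI² = 693·20/1001·80/3003 = 4800/13013
take √, sign -1: I = -0.17132746

-0.171327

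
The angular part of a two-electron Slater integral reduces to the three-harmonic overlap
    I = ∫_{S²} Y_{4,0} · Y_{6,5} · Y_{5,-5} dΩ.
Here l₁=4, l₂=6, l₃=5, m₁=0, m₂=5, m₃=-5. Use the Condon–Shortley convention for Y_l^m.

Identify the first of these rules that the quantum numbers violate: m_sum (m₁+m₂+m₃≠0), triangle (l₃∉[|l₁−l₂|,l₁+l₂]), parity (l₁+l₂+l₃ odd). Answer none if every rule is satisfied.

m₁+m₂+m₃ = 0 + 5 − 5 = 0  ✓
triangle: |4−6|=2 ≤ l₃=5 ≤ 4+6=10  ✓
parity: l₁+l₂+l₃ = 15 is odd  ✗

parity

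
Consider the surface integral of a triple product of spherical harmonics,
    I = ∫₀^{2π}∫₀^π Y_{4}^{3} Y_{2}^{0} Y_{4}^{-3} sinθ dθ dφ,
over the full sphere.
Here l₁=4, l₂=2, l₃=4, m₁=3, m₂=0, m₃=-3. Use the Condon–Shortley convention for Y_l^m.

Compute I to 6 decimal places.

0.057344

Checks pass: Σm=0; 10 even; l₃=4∈[2,6].
(2·4+1)(2·2+1)(2·4+1) = 405
Δ: 2! 6! 2! / 11! → 1/13860
sum: t=0:+1/192 t=1:−1/36 t=2:+1/192 = -5/288
3j²(4 2 4; 0 0 0) = Δ·Π!·Σ² = 20/693  (sign -1)
sum: t=0:+1/480 t=1:−1/720 = 1/1440
3j²(4 2 4; 3 0 -3) = Δ·Π!·Σ² = 7/1980  (sign -1)
combine: 4πI² = 405·20/693·7/1980 = 5/121
take √, sign +1: I = 0.05734392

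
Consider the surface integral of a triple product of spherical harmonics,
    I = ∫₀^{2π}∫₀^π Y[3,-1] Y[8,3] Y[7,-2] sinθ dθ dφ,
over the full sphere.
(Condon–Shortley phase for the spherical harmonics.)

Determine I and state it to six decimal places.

-0.144372

Rules hold: Σm=0, L=18 even, 5≤7≤11.
N = 7·17·15 = 1785
Δ = 4!·2!·12!/19! = 1/5290740
Racah Σ t=1..3: t=1:−1/7257600 t=2:+1/2073600 t=3:−1/7257600 = 1/4838400
⇒ 3j(3 8 7; 0 0 0)² = 252/20995, sgn -1
Racah Σ t=2..4: t=2:+1/17418240 t=3:−1/5806080 t=4:+1/29030400 = -1/12441600
⇒ 3j(3 8 7; -1 3 -2)² = 154/12597, sgn +1
4πI² = N·(3j₀)²·(3jₘ)² = 271656/1037153
I = -1·√(0.261925/4π) = -0.14437211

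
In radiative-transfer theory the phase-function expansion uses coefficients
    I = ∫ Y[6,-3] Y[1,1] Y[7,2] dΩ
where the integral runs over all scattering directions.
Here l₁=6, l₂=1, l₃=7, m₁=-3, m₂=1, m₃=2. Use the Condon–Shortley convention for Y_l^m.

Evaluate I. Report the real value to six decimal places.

m-sum 0 ✓  L=14 even ✓  5≤7≤7 ✓
Π(2lᵢ+1) = 13×3×15 = 585
triangle coeff Δ(6,1,7) = 1/1365
Σ_t [0,0]: t=0:+1/518400 = 1/518400
(3j)²=7/195 [(6 1 7; 0 0 0)], sign=-1
Σ_t [0,0]: t=0:+1/4354560 = 1/4354560
(3j)²=2/273 [(6 1 7; -3 1 2)], sign=-1
⇒ 4πI² = 2/13
I = (+1)√(2/13/(4π)) = 0.11064668

0.110647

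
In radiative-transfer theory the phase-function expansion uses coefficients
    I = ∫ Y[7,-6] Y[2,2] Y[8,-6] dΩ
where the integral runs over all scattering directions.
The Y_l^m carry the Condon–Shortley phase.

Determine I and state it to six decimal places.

0.000000

-6 + 2 − 6 = -10 ≠ 0: azimuthal integral kills it; I = 0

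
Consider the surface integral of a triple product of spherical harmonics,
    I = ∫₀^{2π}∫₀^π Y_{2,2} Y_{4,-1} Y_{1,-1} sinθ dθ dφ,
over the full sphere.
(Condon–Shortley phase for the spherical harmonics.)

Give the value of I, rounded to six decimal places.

0.000000

triangle: need 2≤l₃≤6, have 1; I=0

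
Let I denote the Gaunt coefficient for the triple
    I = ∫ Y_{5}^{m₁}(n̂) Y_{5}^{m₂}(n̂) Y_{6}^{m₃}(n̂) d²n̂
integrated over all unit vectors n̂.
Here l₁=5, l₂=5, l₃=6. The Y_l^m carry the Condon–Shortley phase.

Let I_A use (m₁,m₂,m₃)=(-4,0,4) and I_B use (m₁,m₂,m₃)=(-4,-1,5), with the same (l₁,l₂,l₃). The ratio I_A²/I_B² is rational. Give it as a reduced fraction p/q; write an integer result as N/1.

Shared (l₁,l₂,l₃)=(5,5,6): N and (l;000)² cancel in I_A²/I_B².
A: Δ = 4!·6!·6!/17! = 1/28588560; Racah Σ t=3..4: t=3:−1/207360 t=4:+1/345600 = -1/518400; ⇒ 3j(5 5 6; -4 0 4)² = 12/2431, sgn -1
B: Δ = 4!·6!·6!/17! = 1/28588560; Racah Σ t=3..4: t=3:−1/518400 t=4:+1/2073600 = -1/691200; ⇒ 3j(5 5 6; -4 -1 5)² = 81/4420, sgn +1
I_A²/I_B² = (12/2431)/(81/4420) = 80/297

80/297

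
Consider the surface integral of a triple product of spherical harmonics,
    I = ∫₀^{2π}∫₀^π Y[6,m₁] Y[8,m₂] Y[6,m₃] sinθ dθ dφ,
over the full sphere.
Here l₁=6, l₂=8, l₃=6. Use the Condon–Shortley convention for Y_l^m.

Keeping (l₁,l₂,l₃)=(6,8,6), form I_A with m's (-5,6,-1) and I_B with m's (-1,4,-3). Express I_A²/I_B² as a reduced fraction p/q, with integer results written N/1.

286/35

l's match ⇒ only the (l;m) 3-j factors differ between A and B.
A: triangle coeff Δ(6,8,6) = 1/1309458150; Σ_t [7,8]: t=7:−1/609638400 t=8:+1/348364800 = 1/812851200; (3j)²=11/2261 [(6 8 6; -5 6 -1)], sign=-1
B: triangle coeff Δ(6,8,6) = 1/1309458150; Σ_t [4,7]: t=4:+1/139345920 t=5:−1/14515200 t=6:+1/12441600 t=7:−1/87091200 = 1/139345920; (3j)²=5/8398 [(6 8 6; -1 4 -3)], sign=-1
I_A²/I_B² = (11/2261)/(5/8398) = 286/35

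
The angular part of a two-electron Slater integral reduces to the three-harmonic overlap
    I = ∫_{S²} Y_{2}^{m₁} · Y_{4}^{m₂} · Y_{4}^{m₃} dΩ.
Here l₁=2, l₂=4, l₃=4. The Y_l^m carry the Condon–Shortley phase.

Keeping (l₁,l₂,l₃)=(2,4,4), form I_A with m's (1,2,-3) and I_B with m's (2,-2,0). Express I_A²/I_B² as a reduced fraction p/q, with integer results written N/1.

35/36

Same 2,4,4: normalisation and zero-m 3j drop out of the ratio.
A: Δ: 2! 2! 6! / 11! → 1/13860; sum: t=0:+1/1440 t=1:−1/240 = -1/288; 3j²(2 4 4; 1 2 -3) = Δ·Π!·Σ² = 5/132  (sign +1)
B: Δ: 2! 2! 6! / 11! → 1/13860; sum: t=0:+1/192 = 1/192; 3j²(2 4 4; 2 -2 0) = Δ·Π!·Σ² = 3/77  (sign +1)
I_A²/I_B² = (5/132)/(3/77) = 35/36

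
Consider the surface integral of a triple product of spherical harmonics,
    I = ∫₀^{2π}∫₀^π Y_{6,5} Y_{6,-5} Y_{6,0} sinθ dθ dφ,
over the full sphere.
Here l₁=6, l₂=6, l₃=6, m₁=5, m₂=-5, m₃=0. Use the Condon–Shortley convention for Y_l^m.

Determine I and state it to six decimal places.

-0.157447

m-sum 0 ✓  L=18 even ✓  0≤6≤12 ✓
Π(2lᵢ+1) = 13×13×13 = 2197
triangle coeff Δ(6,6,6) = 1/325909584
Σ_t [0,6]: t=0:+1/373248000 t=1:−1/1728000 t=2:+1/110592 t=3:−1/46656 t=4:+1/110592 t=5:−1/1728000 t=6:+1/373248000 = -7/1555200
(3j)²=400/46189 [(6 6 6; 0 0 0)], sign=-1
Σ_t [0,1]: t=0:+1/10368000 t=1:−1/62208000 = 1/12441600
(3j)²=275/16796 [(6 6 6; 5 -5 0)], sign=+1
⇒ 4πI² = 32500/104329
I = (-1)√(32500/104329/(4π)) = -0.15744694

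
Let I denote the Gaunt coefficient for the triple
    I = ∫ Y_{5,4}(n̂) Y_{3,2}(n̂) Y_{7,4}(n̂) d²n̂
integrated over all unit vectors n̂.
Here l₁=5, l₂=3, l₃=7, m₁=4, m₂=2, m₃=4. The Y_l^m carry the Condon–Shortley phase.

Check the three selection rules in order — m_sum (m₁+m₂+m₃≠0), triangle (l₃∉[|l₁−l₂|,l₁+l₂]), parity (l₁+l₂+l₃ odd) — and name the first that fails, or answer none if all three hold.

m_sum

Σmᵢ = 10  ✗
l₃∈[|l₁−l₂|,l₁+l₂]=[2,8], have l₃=7
Σlᵢ = 15 ⇒ odd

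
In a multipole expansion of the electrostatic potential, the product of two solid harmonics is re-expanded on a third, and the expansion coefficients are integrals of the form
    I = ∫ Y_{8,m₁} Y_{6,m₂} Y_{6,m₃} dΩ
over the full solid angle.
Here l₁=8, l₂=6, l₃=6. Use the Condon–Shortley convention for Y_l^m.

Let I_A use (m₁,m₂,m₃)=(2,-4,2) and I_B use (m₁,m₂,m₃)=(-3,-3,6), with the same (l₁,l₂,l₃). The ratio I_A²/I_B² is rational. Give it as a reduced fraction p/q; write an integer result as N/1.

Same 8,6,6: normalisation and zero-m 3j drop out of the ratio.
A: Δ: 8! 8! 4! / 21! → 1/1309458150; sum: t=0:+1/232243200 t=1:−1/21772800 t=2:+1/19906560 = 1/116121600; 3j²(8 6 6; 2 -4 2) = Δ·Π!·Σ² = 48/46189  (sign +1)
B: Δ: 8! 8! 4! / 21! → 1/1309458150; sum: t=3:−1/696729600 = -1/696729600; 3j²(8 6 6; -3 -3 6) = Δ·Π!·Σ² = 33/4199  (sign -1)
I_A²/I_B² = (48/46189)/(33/4199) = 16/121

16/121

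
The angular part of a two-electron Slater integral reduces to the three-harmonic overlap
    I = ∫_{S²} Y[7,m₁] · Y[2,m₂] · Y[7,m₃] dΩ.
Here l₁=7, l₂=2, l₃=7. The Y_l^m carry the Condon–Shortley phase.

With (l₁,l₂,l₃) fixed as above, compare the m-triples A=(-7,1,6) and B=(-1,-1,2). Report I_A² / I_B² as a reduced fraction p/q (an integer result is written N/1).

Same 7,2,7: normalisation and zero-m 3j drop out of the ratio.
A: Δ: 2! 12! 2! / 17! → 1/185640; sum: t=2:+1/958003200 = 1/958003200; 3j²(7 2 7; -7 1 6) = Δ·Π!·Σ² = 13/680  (sign -1)
B: Δ: 2! 12! 2! / 17! → 1/185640; sum: t=0:+1/1935360 t=1:−1/1209600 = -1/3225600; 3j²(7 2 7; -1 -1 2) = Δ·Π!·Σ² = 243/61880  (sign +1)
I_A²/I_B² = (13/680)/(243/61880) = 1183/243

1183/243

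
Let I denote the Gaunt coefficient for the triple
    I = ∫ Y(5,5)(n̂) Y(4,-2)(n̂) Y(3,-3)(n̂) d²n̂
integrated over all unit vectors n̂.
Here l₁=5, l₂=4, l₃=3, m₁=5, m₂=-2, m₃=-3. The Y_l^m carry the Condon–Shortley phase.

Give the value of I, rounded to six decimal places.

Checks pass: Σm=0; 12 even; l₃=3∈[1,9].
(2·5+1)(2·4+1)(2·3+1) = 693
Δ: 6! 4! 2! / 13! → 1/180180
sum: t=2:+1/576 t=3:−1/144 t=4:+1/576 = -1/288
3j²(5 4 3; 0 0 0) = Δ·Π!·Σ² = 20/1001  (sign +1)
sum: t=0:+1/34560 = 1/34560
3j²(5 4 3; 5 -2 -3) = Δ·Π!·Σ² = 5/286  (sign +1)
combine: 4πI² = 693·20/1001·5/286 = 450/1859
take √, sign +1: I = 0.13879110

0.138791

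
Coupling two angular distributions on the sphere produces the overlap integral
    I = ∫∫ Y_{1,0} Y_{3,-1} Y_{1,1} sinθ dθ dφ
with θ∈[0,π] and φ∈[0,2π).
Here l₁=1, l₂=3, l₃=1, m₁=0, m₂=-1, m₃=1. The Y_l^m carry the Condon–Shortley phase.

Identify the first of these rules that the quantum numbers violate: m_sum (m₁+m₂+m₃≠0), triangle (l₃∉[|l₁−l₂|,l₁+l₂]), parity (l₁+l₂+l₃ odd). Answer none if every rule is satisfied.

triangle

m₁+m₂+m₃ = 0 − 1 + 1 = 0  ✓
triangle: |1−3|=2 ≤ l₃=1 ≤ 1+3=4  ✗
parity: l₁+l₂+l₃ = 5 is odd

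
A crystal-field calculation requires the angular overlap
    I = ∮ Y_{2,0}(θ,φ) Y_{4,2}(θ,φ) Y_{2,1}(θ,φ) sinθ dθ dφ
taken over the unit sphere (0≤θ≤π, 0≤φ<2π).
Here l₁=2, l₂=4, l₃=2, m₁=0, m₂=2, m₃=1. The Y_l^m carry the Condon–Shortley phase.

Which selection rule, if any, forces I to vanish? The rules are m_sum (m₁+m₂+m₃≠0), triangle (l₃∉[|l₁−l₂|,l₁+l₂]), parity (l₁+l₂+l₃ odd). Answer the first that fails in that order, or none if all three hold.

m_sum

azimuthal sum: 0 + 2 + 1 = 3  ✗
2 ≤ 2 ≤ 6 (triangle on l)
L = 2 + 4 + 2 = 8 (even)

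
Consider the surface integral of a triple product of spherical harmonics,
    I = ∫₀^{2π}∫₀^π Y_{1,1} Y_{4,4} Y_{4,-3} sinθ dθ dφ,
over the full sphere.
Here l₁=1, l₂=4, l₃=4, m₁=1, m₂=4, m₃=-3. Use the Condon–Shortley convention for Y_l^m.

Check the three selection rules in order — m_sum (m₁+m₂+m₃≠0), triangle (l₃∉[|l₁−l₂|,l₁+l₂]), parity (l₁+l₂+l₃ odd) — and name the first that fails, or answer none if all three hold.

m_sum

azimuthal sum: 1 + 4 − 3 = 2  ✗
3 ≤ 4 ≤ 5 (triangle on l)
L = 1 + 4 + 4 = 9 (odd)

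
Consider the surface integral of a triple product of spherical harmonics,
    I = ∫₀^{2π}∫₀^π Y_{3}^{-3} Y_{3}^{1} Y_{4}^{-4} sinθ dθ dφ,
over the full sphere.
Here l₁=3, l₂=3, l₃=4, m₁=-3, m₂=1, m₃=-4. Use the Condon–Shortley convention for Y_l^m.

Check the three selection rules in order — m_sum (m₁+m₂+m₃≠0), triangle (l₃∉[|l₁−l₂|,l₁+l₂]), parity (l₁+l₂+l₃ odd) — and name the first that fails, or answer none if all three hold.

m_sum

azimuthal sum: -3 + 1 − 4 = -6  ✗
0 ≤ 4 ≤ 6 (triangle on l)
L = 3 + 3 + 4 = 10 (even)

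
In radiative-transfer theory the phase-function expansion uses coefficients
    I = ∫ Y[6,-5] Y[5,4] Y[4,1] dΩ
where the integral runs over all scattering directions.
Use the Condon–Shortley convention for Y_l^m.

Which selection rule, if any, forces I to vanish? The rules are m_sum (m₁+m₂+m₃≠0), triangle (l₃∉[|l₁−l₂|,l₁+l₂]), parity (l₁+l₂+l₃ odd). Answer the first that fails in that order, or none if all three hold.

Σmᵢ = 0  ✓
l₃∈[|l₁−l₂|,l₁+l₂]=[1,11], have l₃=4  ✓
Σlᵢ = 15 ⇒ odd  ✗

parity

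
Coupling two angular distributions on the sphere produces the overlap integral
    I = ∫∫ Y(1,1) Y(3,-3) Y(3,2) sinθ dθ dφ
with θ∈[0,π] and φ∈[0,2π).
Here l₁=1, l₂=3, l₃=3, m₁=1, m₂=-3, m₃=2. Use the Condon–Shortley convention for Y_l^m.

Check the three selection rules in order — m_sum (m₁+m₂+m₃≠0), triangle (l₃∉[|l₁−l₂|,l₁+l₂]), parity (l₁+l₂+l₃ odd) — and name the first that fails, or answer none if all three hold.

Σmᵢ = 0  ✓
l₃∈[|l₁−l₂|,l₁+l₂]=[2,4], have l₃=3  ✓
Σlᵢ = 7 ⇒ odd  ✗

parity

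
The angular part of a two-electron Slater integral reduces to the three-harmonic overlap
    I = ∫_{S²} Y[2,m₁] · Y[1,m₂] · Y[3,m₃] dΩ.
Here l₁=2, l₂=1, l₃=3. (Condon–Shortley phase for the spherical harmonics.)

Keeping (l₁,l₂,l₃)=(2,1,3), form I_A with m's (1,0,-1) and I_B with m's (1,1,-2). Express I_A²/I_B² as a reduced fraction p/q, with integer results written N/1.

4/5

Shared (l₁,l₂,l₃)=(2,1,3): N and (l;000)² cancel in I_A²/I_B².
A: Δ = 0!·4!·2!/7! = 1/105; Racah Σ t=0..0: t=0:+1/6 = 1/6; ⇒ 3j(2 1 3; 1 0 -1)² = 8/105, sgn +1
B: Δ = 0!·4!·2!/7! = 1/105; Racah Σ t=0..0: t=0:+1/12 = 1/12; ⇒ 3j(2 1 3; 1 1 -2)² = 2/21, sgn -1
I_A²/I_B² = (8/105)/(2/21) = 4/5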